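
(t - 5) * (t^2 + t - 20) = t^3 - 4*t^2 - 25*t + 100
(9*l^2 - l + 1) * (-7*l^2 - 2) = -63*l^4 + 7*l^3 - 25*l^2 + 2*l - 2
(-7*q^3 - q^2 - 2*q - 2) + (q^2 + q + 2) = -7*q^3 - q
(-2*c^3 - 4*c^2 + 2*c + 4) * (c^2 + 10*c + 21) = -2*c^5 - 24*c^4 - 80*c^3 - 60*c^2 + 82*c + 84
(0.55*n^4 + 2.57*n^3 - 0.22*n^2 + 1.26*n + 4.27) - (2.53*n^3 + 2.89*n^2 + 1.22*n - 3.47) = 0.55*n^4 + 0.04*n^3 - 3.11*n^2 + 0.04*n + 7.74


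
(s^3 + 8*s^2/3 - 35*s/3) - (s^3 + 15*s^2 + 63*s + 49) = -37*s^2/3 - 224*s/3 - 49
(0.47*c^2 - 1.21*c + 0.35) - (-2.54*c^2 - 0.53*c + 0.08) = 3.01*c^2 - 0.68*c + 0.27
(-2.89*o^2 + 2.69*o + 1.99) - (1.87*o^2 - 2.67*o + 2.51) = -4.76*o^2 + 5.36*o - 0.52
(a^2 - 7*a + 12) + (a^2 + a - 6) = 2*a^2 - 6*a + 6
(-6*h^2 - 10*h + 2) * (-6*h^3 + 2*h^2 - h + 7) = 36*h^5 + 48*h^4 - 26*h^3 - 28*h^2 - 72*h + 14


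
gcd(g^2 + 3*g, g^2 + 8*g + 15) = g + 3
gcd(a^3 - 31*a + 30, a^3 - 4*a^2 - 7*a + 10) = a^2 - 6*a + 5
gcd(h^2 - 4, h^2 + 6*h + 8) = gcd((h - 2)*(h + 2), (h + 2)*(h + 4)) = h + 2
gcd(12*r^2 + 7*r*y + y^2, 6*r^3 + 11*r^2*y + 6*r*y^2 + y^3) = 3*r + y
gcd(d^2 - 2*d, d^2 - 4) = d - 2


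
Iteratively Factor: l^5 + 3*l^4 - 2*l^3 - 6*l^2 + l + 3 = (l - 1)*(l^4 + 4*l^3 + 2*l^2 - 4*l - 3) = (l - 1)*(l + 1)*(l^3 + 3*l^2 - l - 3) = (l - 1)*(l + 1)^2*(l^2 + 2*l - 3) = (l - 1)*(l + 1)^2*(l + 3)*(l - 1)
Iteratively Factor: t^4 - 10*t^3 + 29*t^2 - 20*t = (t - 4)*(t^3 - 6*t^2 + 5*t) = (t - 5)*(t - 4)*(t^2 - t) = t*(t - 5)*(t - 4)*(t - 1)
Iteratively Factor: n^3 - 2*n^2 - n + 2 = (n - 2)*(n^2 - 1) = (n - 2)*(n - 1)*(n + 1)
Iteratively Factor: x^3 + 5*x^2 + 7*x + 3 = (x + 1)*(x^2 + 4*x + 3) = (x + 1)^2*(x + 3)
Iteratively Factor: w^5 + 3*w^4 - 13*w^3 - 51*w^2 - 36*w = (w + 3)*(w^4 - 13*w^2 - 12*w) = (w - 4)*(w + 3)*(w^3 + 4*w^2 + 3*w) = w*(w - 4)*(w + 3)*(w^2 + 4*w + 3) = w*(w - 4)*(w + 3)^2*(w + 1)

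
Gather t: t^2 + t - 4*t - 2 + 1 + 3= t^2 - 3*t + 2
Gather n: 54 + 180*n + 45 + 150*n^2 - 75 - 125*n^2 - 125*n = 25*n^2 + 55*n + 24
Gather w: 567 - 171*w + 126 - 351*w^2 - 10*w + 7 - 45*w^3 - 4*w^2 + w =-45*w^3 - 355*w^2 - 180*w + 700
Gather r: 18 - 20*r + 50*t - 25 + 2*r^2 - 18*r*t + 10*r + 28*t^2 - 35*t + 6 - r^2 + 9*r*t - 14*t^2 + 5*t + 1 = r^2 + r*(-9*t - 10) + 14*t^2 + 20*t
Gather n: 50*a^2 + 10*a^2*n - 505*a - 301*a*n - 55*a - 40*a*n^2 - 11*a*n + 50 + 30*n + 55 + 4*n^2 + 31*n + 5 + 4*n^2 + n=50*a^2 - 560*a + n^2*(8 - 40*a) + n*(10*a^2 - 312*a + 62) + 110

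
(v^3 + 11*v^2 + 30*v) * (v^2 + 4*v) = v^5 + 15*v^4 + 74*v^3 + 120*v^2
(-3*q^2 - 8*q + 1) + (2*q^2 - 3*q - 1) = -q^2 - 11*q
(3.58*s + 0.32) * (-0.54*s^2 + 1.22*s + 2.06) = -1.9332*s^3 + 4.1948*s^2 + 7.7652*s + 0.6592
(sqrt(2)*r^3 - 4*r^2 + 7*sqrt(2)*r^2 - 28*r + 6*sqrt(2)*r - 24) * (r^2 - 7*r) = sqrt(2)*r^5 - 4*r^4 - 43*sqrt(2)*r^3 - 42*sqrt(2)*r^2 + 172*r^2 + 168*r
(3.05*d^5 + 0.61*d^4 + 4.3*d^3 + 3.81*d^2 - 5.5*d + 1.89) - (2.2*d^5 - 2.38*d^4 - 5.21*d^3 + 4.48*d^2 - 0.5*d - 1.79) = 0.85*d^5 + 2.99*d^4 + 9.51*d^3 - 0.67*d^2 - 5.0*d + 3.68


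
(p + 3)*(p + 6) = p^2 + 9*p + 18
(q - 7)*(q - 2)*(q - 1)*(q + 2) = q^4 - 8*q^3 + 3*q^2 + 32*q - 28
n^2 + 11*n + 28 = (n + 4)*(n + 7)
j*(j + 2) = j^2 + 2*j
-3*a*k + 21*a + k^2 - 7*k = (-3*a + k)*(k - 7)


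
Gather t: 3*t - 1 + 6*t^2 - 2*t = 6*t^2 + t - 1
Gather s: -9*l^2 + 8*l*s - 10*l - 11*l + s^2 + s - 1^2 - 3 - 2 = -9*l^2 - 21*l + s^2 + s*(8*l + 1) - 6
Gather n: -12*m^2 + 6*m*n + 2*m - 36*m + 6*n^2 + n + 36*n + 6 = -12*m^2 - 34*m + 6*n^2 + n*(6*m + 37) + 6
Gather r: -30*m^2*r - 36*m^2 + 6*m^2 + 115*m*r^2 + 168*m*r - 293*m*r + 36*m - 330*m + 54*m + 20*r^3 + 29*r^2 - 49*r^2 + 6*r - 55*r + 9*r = -30*m^2 - 240*m + 20*r^3 + r^2*(115*m - 20) + r*(-30*m^2 - 125*m - 40)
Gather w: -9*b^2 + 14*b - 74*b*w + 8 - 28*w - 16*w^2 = -9*b^2 + 14*b - 16*w^2 + w*(-74*b - 28) + 8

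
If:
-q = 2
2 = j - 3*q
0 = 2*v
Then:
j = -4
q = -2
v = 0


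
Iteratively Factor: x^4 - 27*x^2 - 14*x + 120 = (x + 4)*(x^3 - 4*x^2 - 11*x + 30) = (x - 5)*(x + 4)*(x^2 + x - 6) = (x - 5)*(x + 3)*(x + 4)*(x - 2)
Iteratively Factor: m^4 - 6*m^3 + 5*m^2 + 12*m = (m - 4)*(m^3 - 2*m^2 - 3*m) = (m - 4)*(m + 1)*(m^2 - 3*m) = m*(m - 4)*(m + 1)*(m - 3)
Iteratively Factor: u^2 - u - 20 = (u + 4)*(u - 5)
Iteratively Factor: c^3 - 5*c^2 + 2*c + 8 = (c - 4)*(c^2 - c - 2) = (c - 4)*(c - 2)*(c + 1)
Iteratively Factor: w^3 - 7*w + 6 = (w - 1)*(w^2 + w - 6) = (w - 1)*(w + 3)*(w - 2)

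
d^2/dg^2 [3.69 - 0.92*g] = 0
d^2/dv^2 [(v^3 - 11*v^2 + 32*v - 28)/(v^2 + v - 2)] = 4*(23*v^3 - 78*v^2 + 60*v - 32)/(v^6 + 3*v^5 - 3*v^4 - 11*v^3 + 6*v^2 + 12*v - 8)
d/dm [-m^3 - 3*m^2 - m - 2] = -3*m^2 - 6*m - 1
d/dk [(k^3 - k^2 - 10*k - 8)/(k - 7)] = 2*(k^3 - 11*k^2 + 7*k + 39)/(k^2 - 14*k + 49)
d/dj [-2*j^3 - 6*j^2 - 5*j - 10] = -6*j^2 - 12*j - 5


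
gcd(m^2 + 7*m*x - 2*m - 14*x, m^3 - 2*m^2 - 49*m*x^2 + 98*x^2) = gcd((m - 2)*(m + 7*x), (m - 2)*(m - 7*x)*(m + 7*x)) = m^2 + 7*m*x - 2*m - 14*x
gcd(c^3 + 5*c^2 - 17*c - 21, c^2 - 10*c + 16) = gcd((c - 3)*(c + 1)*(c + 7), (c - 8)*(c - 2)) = 1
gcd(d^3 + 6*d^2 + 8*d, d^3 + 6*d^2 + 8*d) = d^3 + 6*d^2 + 8*d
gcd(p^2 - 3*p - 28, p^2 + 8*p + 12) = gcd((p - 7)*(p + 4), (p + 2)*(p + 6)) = 1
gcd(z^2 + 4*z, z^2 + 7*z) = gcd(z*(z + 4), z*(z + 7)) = z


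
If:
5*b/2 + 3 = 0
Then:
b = -6/5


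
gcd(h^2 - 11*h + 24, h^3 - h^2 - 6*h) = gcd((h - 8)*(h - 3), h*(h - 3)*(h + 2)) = h - 3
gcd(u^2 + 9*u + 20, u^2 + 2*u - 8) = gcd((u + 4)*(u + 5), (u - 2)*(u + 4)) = u + 4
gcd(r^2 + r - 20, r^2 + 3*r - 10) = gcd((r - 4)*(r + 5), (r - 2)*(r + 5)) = r + 5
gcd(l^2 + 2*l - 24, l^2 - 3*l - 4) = l - 4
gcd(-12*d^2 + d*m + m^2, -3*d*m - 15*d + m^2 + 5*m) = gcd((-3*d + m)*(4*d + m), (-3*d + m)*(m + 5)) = 3*d - m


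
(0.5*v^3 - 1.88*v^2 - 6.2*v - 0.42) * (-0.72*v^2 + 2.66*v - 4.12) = -0.36*v^5 + 2.6836*v^4 - 2.5968*v^3 - 8.444*v^2 + 24.4268*v + 1.7304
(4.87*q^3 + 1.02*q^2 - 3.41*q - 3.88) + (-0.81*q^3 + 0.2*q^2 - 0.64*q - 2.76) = 4.06*q^3 + 1.22*q^2 - 4.05*q - 6.64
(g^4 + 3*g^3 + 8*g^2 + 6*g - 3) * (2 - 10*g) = -10*g^5 - 28*g^4 - 74*g^3 - 44*g^2 + 42*g - 6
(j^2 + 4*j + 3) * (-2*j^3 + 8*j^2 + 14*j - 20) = -2*j^5 + 40*j^3 + 60*j^2 - 38*j - 60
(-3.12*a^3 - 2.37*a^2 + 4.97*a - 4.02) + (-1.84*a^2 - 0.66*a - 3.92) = -3.12*a^3 - 4.21*a^2 + 4.31*a - 7.94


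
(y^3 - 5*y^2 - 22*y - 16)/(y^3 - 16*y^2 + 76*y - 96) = (y^2 + 3*y + 2)/(y^2 - 8*y + 12)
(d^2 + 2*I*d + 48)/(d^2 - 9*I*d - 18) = (d + 8*I)/(d - 3*I)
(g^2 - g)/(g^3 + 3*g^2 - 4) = g/(g^2 + 4*g + 4)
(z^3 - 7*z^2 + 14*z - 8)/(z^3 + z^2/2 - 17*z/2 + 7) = 2*(z - 4)/(2*z + 7)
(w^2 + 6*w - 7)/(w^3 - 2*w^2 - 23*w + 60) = (w^2 + 6*w - 7)/(w^3 - 2*w^2 - 23*w + 60)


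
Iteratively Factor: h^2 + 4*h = (h)*(h + 4)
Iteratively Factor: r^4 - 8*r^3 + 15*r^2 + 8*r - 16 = (r - 1)*(r^3 - 7*r^2 + 8*r + 16) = (r - 1)*(r + 1)*(r^2 - 8*r + 16) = (r - 4)*(r - 1)*(r + 1)*(r - 4)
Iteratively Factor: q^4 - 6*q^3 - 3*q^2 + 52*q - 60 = (q - 2)*(q^3 - 4*q^2 - 11*q + 30) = (q - 2)*(q + 3)*(q^2 - 7*q + 10) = (q - 5)*(q - 2)*(q + 3)*(q - 2)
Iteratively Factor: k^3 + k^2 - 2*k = (k + 2)*(k^2 - k) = (k - 1)*(k + 2)*(k)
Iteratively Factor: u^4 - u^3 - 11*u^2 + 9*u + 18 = (u - 2)*(u^3 + u^2 - 9*u - 9) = (u - 3)*(u - 2)*(u^2 + 4*u + 3) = (u - 3)*(u - 2)*(u + 1)*(u + 3)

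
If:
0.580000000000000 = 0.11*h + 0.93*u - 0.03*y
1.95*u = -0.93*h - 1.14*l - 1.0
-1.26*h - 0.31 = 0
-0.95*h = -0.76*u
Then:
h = -0.25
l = -0.15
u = -0.31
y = -29.77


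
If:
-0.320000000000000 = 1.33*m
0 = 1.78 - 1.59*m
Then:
No Solution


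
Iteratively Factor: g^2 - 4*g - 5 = (g + 1)*(g - 5)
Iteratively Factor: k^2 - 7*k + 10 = (k - 5)*(k - 2)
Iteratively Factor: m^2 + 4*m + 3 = (m + 3)*(m + 1)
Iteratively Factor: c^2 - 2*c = (c)*(c - 2)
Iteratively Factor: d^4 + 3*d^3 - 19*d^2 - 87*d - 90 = (d + 3)*(d^3 - 19*d - 30) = (d + 3)^2*(d^2 - 3*d - 10) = (d + 2)*(d + 3)^2*(d - 5)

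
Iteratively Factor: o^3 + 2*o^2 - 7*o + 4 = (o - 1)*(o^2 + 3*o - 4) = (o - 1)^2*(o + 4)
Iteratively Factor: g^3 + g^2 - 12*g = (g - 3)*(g^2 + 4*g) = (g - 3)*(g + 4)*(g)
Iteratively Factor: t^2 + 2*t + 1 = (t + 1)*(t + 1)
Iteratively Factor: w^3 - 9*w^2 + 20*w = (w)*(w^2 - 9*w + 20) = w*(w - 4)*(w - 5)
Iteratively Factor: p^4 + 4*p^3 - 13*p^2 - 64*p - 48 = (p + 1)*(p^3 + 3*p^2 - 16*p - 48) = (p + 1)*(p + 3)*(p^2 - 16) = (p - 4)*(p + 1)*(p + 3)*(p + 4)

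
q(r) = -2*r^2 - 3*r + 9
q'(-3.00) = 9.00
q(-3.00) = 0.00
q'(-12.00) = 45.00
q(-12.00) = -243.00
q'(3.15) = -15.60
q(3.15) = -20.30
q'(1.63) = -9.52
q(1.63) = -1.20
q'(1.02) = -7.08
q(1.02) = 3.86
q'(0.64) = -5.56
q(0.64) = 6.26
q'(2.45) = -12.80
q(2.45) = -10.36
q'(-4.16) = 13.64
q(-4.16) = -13.13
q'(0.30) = -4.20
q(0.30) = 7.92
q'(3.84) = -18.36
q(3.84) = -32.01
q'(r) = -4*r - 3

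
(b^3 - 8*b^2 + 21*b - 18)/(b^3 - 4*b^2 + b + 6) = (b - 3)/(b + 1)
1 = 1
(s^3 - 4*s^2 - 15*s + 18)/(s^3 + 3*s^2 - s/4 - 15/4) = 4*(s^2 - 3*s - 18)/(4*s^2 + 16*s + 15)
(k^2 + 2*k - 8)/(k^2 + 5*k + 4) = (k - 2)/(k + 1)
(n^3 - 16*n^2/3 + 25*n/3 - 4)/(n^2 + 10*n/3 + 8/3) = (3*n^3 - 16*n^2 + 25*n - 12)/(3*n^2 + 10*n + 8)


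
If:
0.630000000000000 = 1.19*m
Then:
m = 0.53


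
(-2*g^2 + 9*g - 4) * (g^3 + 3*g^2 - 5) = -2*g^5 + 3*g^4 + 23*g^3 - 2*g^2 - 45*g + 20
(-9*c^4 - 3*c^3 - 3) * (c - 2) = -9*c^5 + 15*c^4 + 6*c^3 - 3*c + 6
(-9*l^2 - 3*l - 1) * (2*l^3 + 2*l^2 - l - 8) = -18*l^5 - 24*l^4 + l^3 + 73*l^2 + 25*l + 8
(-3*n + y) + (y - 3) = -3*n + 2*y - 3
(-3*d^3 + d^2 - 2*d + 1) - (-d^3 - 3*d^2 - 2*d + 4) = -2*d^3 + 4*d^2 - 3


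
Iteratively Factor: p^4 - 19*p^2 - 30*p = (p + 3)*(p^3 - 3*p^2 - 10*p) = (p + 2)*(p + 3)*(p^2 - 5*p) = p*(p + 2)*(p + 3)*(p - 5)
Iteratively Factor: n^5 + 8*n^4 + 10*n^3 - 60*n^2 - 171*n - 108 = (n - 3)*(n^4 + 11*n^3 + 43*n^2 + 69*n + 36) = (n - 3)*(n + 1)*(n^3 + 10*n^2 + 33*n + 36) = (n - 3)*(n + 1)*(n + 3)*(n^2 + 7*n + 12) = (n - 3)*(n + 1)*(n + 3)^2*(n + 4)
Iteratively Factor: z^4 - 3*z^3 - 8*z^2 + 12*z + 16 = (z + 1)*(z^3 - 4*z^2 - 4*z + 16) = (z - 2)*(z + 1)*(z^2 - 2*z - 8) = (z - 2)*(z + 1)*(z + 2)*(z - 4)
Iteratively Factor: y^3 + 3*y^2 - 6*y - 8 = (y - 2)*(y^2 + 5*y + 4) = (y - 2)*(y + 1)*(y + 4)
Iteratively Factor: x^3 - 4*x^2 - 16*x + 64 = (x - 4)*(x^2 - 16) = (x - 4)*(x + 4)*(x - 4)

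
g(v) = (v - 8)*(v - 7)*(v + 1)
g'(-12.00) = 809.00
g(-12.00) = -4180.00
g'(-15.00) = 1136.00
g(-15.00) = -7084.00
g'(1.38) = 8.07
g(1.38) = 88.55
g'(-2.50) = 129.75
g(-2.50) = -149.62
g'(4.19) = -23.65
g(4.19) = 55.56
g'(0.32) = 32.35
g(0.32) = 67.72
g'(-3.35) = 168.47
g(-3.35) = -276.06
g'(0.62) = 24.79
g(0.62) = 76.28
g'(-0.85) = 66.97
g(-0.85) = 10.42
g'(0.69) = 23.11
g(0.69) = 77.95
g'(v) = (v - 8)*(v - 7) + (v - 8)*(v + 1) + (v - 7)*(v + 1)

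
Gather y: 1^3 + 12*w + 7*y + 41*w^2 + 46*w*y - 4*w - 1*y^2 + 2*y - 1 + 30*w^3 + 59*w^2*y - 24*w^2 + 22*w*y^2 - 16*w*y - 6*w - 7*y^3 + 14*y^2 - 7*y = 30*w^3 + 17*w^2 + 2*w - 7*y^3 + y^2*(22*w + 13) + y*(59*w^2 + 30*w + 2)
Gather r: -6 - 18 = -24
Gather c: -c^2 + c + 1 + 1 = -c^2 + c + 2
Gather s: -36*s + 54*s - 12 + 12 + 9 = 18*s + 9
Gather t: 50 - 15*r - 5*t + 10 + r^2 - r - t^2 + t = r^2 - 16*r - t^2 - 4*t + 60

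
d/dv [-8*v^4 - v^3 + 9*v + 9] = -32*v^3 - 3*v^2 + 9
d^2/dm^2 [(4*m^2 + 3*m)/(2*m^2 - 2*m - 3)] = 4*(14*m^3 + 36*m^2 + 27*m + 9)/(8*m^6 - 24*m^5 - 12*m^4 + 64*m^3 + 18*m^2 - 54*m - 27)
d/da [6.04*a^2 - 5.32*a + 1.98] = 12.08*a - 5.32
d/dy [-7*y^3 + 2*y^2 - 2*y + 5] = -21*y^2 + 4*y - 2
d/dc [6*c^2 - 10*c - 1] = 12*c - 10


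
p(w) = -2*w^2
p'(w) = -4*w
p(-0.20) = -0.08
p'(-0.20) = 0.80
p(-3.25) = -21.12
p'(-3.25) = 13.00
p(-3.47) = -24.08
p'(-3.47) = 13.88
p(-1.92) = -7.37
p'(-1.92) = 7.68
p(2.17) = -9.42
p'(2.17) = -8.68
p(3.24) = -21.00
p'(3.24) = -12.96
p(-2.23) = -9.95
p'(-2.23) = 8.92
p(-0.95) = -1.80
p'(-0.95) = 3.80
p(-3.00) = -18.00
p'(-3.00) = 12.00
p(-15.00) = -450.00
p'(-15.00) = 60.00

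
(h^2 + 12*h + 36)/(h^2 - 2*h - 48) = (h + 6)/(h - 8)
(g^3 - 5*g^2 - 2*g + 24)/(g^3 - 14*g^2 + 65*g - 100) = (g^2 - g - 6)/(g^2 - 10*g + 25)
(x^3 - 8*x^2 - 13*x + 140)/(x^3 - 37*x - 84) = (x - 5)/(x + 3)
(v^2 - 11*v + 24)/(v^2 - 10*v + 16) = (v - 3)/(v - 2)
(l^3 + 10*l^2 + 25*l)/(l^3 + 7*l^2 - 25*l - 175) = l*(l + 5)/(l^2 + 2*l - 35)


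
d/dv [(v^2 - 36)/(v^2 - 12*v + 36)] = -12/(v^2 - 12*v + 36)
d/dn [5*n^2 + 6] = 10*n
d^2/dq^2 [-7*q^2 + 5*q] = -14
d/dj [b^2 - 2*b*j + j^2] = -2*b + 2*j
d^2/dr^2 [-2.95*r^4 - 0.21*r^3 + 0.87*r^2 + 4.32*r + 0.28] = -35.4*r^2 - 1.26*r + 1.74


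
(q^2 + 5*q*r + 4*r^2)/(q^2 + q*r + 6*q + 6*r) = (q + 4*r)/(q + 6)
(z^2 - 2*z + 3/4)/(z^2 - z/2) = (z - 3/2)/z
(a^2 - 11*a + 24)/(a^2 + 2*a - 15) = (a - 8)/(a + 5)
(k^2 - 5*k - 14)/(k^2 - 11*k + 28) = (k + 2)/(k - 4)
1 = 1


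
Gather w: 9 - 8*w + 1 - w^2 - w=-w^2 - 9*w + 10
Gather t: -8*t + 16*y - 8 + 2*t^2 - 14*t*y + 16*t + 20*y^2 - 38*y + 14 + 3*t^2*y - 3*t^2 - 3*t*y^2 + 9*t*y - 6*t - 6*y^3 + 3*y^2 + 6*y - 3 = t^2*(3*y - 1) + t*(-3*y^2 - 5*y + 2) - 6*y^3 + 23*y^2 - 16*y + 3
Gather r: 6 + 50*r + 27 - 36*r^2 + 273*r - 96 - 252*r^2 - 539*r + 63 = -288*r^2 - 216*r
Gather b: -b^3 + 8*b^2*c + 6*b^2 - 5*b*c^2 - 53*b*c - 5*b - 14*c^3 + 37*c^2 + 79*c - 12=-b^3 + b^2*(8*c + 6) + b*(-5*c^2 - 53*c - 5) - 14*c^3 + 37*c^2 + 79*c - 12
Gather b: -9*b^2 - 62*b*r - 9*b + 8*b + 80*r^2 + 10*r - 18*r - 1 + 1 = -9*b^2 + b*(-62*r - 1) + 80*r^2 - 8*r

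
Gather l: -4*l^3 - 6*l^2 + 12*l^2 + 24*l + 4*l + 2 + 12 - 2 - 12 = -4*l^3 + 6*l^2 + 28*l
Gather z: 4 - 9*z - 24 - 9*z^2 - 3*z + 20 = -9*z^2 - 12*z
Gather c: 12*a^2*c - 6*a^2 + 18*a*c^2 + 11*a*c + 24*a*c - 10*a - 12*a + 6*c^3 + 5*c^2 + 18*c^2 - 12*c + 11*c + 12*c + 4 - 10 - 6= -6*a^2 - 22*a + 6*c^3 + c^2*(18*a + 23) + c*(12*a^2 + 35*a + 11) - 12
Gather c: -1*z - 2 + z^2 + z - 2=z^2 - 4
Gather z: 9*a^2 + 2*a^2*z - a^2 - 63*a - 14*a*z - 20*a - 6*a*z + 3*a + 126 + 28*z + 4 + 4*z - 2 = 8*a^2 - 80*a + z*(2*a^2 - 20*a + 32) + 128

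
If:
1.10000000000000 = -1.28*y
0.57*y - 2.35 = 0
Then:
No Solution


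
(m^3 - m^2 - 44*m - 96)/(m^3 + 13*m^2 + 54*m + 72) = (m - 8)/(m + 6)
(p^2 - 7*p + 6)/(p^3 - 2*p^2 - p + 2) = (p - 6)/(p^2 - p - 2)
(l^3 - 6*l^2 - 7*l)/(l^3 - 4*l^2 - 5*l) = (l - 7)/(l - 5)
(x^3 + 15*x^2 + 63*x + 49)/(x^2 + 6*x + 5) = (x^2 + 14*x + 49)/(x + 5)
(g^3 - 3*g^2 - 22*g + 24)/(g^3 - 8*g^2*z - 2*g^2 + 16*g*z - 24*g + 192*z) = (1 - g)/(-g + 8*z)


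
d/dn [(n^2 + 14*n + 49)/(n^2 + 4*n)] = 2*(-5*n^2 - 49*n - 98)/(n^2*(n^2 + 8*n + 16))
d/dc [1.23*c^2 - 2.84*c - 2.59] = 2.46*c - 2.84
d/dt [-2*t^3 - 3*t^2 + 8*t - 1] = -6*t^2 - 6*t + 8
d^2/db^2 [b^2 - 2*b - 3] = 2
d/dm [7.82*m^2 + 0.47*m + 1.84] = 15.64*m + 0.47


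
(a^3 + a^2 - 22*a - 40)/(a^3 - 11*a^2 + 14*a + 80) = (a + 4)/(a - 8)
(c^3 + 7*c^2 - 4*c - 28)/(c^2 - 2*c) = c + 9 + 14/c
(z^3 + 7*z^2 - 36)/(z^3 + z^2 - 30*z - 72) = (z^2 + 4*z - 12)/(z^2 - 2*z - 24)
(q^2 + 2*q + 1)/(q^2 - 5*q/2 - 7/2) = 2*(q + 1)/(2*q - 7)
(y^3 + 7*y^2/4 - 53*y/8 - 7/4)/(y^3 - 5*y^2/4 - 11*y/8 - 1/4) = (2*y + 7)/(2*y + 1)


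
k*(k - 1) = k^2 - k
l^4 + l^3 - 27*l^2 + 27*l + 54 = (l - 3)^2*(l + 1)*(l + 6)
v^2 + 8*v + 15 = (v + 3)*(v + 5)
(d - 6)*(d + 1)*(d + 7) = d^3 + 2*d^2 - 41*d - 42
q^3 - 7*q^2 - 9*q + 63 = (q - 7)*(q - 3)*(q + 3)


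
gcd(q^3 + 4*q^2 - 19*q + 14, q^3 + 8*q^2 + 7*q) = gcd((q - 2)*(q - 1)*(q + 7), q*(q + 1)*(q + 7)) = q + 7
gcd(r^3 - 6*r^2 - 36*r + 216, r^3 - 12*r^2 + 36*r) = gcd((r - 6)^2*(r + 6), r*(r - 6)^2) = r^2 - 12*r + 36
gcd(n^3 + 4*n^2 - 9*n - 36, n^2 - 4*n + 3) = n - 3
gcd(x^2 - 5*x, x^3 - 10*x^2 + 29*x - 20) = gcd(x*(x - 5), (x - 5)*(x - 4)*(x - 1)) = x - 5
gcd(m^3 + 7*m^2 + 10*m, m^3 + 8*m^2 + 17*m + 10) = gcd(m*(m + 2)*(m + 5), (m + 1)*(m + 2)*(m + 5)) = m^2 + 7*m + 10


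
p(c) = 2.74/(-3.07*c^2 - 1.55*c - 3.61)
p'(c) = 2.74*(6.14*c + 1.55)/(-3.07*c^2 - 1.55*c - 3.61)^2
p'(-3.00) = -0.07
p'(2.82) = 0.05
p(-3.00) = -0.10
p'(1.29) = 0.23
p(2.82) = -0.08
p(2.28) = -0.12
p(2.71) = -0.09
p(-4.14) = -0.06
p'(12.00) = 0.00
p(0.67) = -0.45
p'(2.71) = 0.05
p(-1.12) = -0.48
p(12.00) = -0.01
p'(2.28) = 0.08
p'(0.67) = 0.43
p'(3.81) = 0.02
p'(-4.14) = -0.03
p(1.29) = -0.26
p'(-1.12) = -0.45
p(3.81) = -0.05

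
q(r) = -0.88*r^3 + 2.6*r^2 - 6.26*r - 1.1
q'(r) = -2.64*r^2 + 5.2*r - 6.26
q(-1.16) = 11.03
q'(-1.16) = -15.84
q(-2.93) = 61.70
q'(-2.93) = -44.16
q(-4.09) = 128.20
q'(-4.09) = -71.69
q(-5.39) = 245.98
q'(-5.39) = -110.99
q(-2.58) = 47.47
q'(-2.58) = -37.25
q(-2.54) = 46.00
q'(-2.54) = -36.50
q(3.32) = -25.43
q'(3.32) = -18.10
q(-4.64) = 171.83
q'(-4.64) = -87.23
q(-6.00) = 320.14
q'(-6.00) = -132.50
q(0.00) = -1.10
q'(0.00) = -6.26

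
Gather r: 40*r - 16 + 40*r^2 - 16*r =40*r^2 + 24*r - 16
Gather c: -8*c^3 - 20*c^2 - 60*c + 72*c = -8*c^3 - 20*c^2 + 12*c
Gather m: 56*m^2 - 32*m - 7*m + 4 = 56*m^2 - 39*m + 4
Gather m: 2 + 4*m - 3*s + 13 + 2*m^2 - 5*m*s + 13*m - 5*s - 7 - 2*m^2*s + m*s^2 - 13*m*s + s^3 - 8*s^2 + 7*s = m^2*(2 - 2*s) + m*(s^2 - 18*s + 17) + s^3 - 8*s^2 - s + 8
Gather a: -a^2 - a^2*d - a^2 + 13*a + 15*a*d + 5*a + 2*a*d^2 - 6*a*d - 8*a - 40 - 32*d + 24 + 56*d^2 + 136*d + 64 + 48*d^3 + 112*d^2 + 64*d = a^2*(-d - 2) + a*(2*d^2 + 9*d + 10) + 48*d^3 + 168*d^2 + 168*d + 48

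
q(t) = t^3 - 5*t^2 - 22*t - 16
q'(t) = 3*t^2 - 10*t - 22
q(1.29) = -50.55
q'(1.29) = -29.91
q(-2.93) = -19.62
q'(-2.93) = 33.05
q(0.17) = -19.88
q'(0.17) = -23.61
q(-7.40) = -532.22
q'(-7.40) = 216.28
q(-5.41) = -201.66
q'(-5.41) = 119.90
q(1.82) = -66.57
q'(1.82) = -30.26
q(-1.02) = 0.18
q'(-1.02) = -8.68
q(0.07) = -17.56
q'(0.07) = -22.69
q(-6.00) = -280.00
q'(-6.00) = 146.00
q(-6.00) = -280.00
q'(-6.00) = 146.00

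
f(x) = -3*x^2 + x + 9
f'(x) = 1 - 6*x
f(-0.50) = 7.75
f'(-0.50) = 4.00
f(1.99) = -0.89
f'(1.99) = -10.94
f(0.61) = 8.49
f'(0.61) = -2.66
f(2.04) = -1.44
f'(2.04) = -11.24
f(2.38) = -5.61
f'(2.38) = -13.28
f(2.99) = -14.83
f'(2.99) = -16.94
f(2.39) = -5.75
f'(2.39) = -13.34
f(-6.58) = -127.47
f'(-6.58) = 40.48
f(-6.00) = -105.00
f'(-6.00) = 37.00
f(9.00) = -225.00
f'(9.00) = -53.00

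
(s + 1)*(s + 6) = s^2 + 7*s + 6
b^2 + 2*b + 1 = (b + 1)^2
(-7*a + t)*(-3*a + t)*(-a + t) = -21*a^3 + 31*a^2*t - 11*a*t^2 + t^3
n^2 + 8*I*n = n*(n + 8*I)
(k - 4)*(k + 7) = k^2 + 3*k - 28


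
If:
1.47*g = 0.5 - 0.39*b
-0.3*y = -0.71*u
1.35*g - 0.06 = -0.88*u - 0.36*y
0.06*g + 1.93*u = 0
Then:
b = 1.11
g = 0.05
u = -0.00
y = -0.00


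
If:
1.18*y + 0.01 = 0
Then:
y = -0.01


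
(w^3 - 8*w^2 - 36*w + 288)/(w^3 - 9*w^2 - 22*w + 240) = (w + 6)/(w + 5)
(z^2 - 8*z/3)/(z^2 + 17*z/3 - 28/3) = z*(3*z - 8)/(3*z^2 + 17*z - 28)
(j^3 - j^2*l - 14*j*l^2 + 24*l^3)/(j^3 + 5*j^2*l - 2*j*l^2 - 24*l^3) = (j - 3*l)/(j + 3*l)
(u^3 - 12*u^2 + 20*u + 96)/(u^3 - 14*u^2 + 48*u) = (u + 2)/u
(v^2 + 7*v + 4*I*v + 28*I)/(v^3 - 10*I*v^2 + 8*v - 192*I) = (v + 7)/(v^2 - 14*I*v - 48)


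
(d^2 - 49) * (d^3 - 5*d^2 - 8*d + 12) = d^5 - 5*d^4 - 57*d^3 + 257*d^2 + 392*d - 588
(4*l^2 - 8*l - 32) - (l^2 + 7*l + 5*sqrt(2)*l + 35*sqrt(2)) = 3*l^2 - 15*l - 5*sqrt(2)*l - 35*sqrt(2) - 32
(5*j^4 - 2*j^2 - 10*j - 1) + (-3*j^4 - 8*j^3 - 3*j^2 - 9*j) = 2*j^4 - 8*j^3 - 5*j^2 - 19*j - 1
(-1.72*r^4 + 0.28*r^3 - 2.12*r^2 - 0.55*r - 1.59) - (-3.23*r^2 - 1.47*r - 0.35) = -1.72*r^4 + 0.28*r^3 + 1.11*r^2 + 0.92*r - 1.24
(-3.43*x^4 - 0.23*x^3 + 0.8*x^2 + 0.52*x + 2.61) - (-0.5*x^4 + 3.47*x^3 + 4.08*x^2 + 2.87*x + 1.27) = -2.93*x^4 - 3.7*x^3 - 3.28*x^2 - 2.35*x + 1.34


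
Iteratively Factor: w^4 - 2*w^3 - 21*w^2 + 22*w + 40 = (w + 1)*(w^3 - 3*w^2 - 18*w + 40) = (w + 1)*(w + 4)*(w^2 - 7*w + 10) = (w - 5)*(w + 1)*(w + 4)*(w - 2)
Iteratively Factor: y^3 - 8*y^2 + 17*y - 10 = (y - 5)*(y^2 - 3*y + 2) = (y - 5)*(y - 1)*(y - 2)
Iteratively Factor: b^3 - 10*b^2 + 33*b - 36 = (b - 4)*(b^2 - 6*b + 9) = (b - 4)*(b - 3)*(b - 3)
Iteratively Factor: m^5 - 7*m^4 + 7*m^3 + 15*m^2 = (m - 5)*(m^4 - 2*m^3 - 3*m^2) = m*(m - 5)*(m^3 - 2*m^2 - 3*m) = m^2*(m - 5)*(m^2 - 2*m - 3) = m^2*(m - 5)*(m + 1)*(m - 3)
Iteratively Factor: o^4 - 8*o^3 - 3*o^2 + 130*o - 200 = (o + 4)*(o^3 - 12*o^2 + 45*o - 50) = (o - 2)*(o + 4)*(o^2 - 10*o + 25) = (o - 5)*(o - 2)*(o + 4)*(o - 5)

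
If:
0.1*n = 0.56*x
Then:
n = 5.6*x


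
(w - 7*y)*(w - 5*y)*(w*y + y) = w^3*y - 12*w^2*y^2 + w^2*y + 35*w*y^3 - 12*w*y^2 + 35*y^3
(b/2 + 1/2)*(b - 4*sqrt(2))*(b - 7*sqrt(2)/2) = b^3/2 - 15*sqrt(2)*b^2/4 + b^2/2 - 15*sqrt(2)*b/4 + 14*b + 14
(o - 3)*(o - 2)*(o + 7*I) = o^3 - 5*o^2 + 7*I*o^2 + 6*o - 35*I*o + 42*I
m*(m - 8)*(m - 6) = m^3 - 14*m^2 + 48*m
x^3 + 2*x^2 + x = x*(x + 1)^2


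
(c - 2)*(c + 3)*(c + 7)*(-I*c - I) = -I*c^4 - 9*I*c^3 - 9*I*c^2 + 41*I*c + 42*I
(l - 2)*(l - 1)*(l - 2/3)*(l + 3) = l^4 - 2*l^3/3 - 7*l^2 + 32*l/3 - 4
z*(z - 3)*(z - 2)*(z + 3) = z^4 - 2*z^3 - 9*z^2 + 18*z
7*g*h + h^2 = h*(7*g + h)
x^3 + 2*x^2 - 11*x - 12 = (x - 3)*(x + 1)*(x + 4)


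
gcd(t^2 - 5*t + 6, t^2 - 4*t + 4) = t - 2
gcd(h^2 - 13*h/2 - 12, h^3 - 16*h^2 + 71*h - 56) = h - 8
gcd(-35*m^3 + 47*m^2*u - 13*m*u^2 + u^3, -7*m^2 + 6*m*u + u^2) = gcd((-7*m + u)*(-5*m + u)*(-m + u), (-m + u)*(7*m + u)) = -m + u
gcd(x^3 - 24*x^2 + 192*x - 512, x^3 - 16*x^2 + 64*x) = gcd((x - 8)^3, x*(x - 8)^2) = x^2 - 16*x + 64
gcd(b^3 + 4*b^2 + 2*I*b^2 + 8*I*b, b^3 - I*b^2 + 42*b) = b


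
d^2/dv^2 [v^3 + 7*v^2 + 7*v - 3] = 6*v + 14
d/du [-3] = 0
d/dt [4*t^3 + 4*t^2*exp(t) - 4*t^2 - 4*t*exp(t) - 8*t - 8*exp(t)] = 4*t^2*exp(t) + 12*t^2 + 4*t*exp(t) - 8*t - 12*exp(t) - 8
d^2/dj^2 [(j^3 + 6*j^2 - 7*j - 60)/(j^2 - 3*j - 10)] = 60*(j^3 + 3*j^2 + 21*j - 11)/(j^6 - 9*j^5 - 3*j^4 + 153*j^3 + 30*j^2 - 900*j - 1000)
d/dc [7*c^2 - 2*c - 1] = 14*c - 2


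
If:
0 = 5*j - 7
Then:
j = 7/5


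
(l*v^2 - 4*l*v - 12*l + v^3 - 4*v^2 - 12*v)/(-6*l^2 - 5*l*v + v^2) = (v^2 - 4*v - 12)/(-6*l + v)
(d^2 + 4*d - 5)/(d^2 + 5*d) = (d - 1)/d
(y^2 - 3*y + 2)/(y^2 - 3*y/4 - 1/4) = 4*(y - 2)/(4*y + 1)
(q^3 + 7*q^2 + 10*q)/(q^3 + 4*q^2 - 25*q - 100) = q*(q + 2)/(q^2 - q - 20)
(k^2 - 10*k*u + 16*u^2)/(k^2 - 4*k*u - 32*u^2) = (k - 2*u)/(k + 4*u)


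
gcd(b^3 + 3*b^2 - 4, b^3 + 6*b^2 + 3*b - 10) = b^2 + b - 2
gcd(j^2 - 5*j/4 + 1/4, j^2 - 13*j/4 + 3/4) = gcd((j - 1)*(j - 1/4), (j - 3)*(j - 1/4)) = j - 1/4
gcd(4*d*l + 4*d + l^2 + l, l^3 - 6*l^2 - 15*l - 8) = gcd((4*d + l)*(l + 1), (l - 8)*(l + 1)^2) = l + 1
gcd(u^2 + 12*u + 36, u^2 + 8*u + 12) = u + 6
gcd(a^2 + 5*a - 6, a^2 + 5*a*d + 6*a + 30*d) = a + 6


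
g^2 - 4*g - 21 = (g - 7)*(g + 3)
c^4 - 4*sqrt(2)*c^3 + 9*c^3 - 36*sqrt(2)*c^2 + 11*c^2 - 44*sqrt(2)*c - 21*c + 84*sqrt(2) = (c - 1)*(c + 3)*(c + 7)*(c - 4*sqrt(2))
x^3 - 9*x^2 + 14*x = x*(x - 7)*(x - 2)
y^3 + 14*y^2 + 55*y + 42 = (y + 1)*(y + 6)*(y + 7)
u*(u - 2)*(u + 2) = u^3 - 4*u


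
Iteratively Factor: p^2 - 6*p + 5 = (p - 1)*(p - 5)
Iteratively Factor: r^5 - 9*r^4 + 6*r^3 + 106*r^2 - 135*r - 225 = (r + 1)*(r^4 - 10*r^3 + 16*r^2 + 90*r - 225) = (r - 3)*(r + 1)*(r^3 - 7*r^2 - 5*r + 75) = (r - 5)*(r - 3)*(r + 1)*(r^2 - 2*r - 15) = (r - 5)*(r - 3)*(r + 1)*(r + 3)*(r - 5)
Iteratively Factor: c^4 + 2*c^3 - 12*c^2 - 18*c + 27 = (c + 3)*(c^3 - c^2 - 9*c + 9) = (c - 1)*(c + 3)*(c^2 - 9) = (c - 1)*(c + 3)^2*(c - 3)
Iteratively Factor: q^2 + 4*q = (q + 4)*(q)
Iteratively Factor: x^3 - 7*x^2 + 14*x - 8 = (x - 2)*(x^2 - 5*x + 4) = (x - 4)*(x - 2)*(x - 1)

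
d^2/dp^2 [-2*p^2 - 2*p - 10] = -4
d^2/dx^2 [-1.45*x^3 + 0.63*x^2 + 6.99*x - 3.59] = 1.26 - 8.7*x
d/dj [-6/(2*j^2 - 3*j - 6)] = 6*(4*j - 3)/(-2*j^2 + 3*j + 6)^2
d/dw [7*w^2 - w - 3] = 14*w - 1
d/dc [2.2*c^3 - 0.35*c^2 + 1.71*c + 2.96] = 6.6*c^2 - 0.7*c + 1.71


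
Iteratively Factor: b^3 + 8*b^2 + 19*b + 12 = (b + 1)*(b^2 + 7*b + 12) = (b + 1)*(b + 4)*(b + 3)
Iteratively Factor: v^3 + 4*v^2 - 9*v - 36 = (v + 3)*(v^2 + v - 12) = (v - 3)*(v + 3)*(v + 4)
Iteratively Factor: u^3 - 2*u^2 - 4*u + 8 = (u + 2)*(u^2 - 4*u + 4) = (u - 2)*(u + 2)*(u - 2)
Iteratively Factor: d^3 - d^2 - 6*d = (d)*(d^2 - d - 6) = d*(d - 3)*(d + 2)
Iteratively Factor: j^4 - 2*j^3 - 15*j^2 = (j)*(j^3 - 2*j^2 - 15*j) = j*(j + 3)*(j^2 - 5*j) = j^2*(j + 3)*(j - 5)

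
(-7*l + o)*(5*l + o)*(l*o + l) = -35*l^3*o - 35*l^3 - 2*l^2*o^2 - 2*l^2*o + l*o^3 + l*o^2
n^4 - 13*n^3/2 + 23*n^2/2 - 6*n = n*(n - 4)*(n - 3/2)*(n - 1)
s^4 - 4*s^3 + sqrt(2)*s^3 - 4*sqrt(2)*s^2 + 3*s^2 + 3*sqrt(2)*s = s*(s - 3)*(s - 1)*(s + sqrt(2))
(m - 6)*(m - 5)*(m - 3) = m^3 - 14*m^2 + 63*m - 90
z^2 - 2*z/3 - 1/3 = (z - 1)*(z + 1/3)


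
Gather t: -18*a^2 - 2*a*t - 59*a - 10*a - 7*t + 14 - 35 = -18*a^2 - 69*a + t*(-2*a - 7) - 21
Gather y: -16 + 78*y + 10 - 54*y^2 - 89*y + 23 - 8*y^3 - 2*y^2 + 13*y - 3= -8*y^3 - 56*y^2 + 2*y + 14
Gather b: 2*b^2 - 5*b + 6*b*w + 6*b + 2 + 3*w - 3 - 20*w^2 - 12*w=2*b^2 + b*(6*w + 1) - 20*w^2 - 9*w - 1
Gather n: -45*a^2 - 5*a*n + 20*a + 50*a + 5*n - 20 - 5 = -45*a^2 + 70*a + n*(5 - 5*a) - 25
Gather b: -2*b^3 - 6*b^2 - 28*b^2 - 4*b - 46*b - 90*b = -2*b^3 - 34*b^2 - 140*b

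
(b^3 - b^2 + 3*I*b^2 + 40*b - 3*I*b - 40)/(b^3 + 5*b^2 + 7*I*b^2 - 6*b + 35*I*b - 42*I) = (b^2 + 3*I*b + 40)/(b^2 + b*(6 + 7*I) + 42*I)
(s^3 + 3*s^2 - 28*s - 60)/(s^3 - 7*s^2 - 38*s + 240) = (s + 2)/(s - 8)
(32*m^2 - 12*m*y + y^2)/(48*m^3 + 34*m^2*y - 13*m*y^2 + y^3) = (-4*m + y)/(-6*m^2 - 5*m*y + y^2)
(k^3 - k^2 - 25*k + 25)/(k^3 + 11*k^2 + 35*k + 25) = (k^2 - 6*k + 5)/(k^2 + 6*k + 5)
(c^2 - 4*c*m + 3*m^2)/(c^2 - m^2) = (c - 3*m)/(c + m)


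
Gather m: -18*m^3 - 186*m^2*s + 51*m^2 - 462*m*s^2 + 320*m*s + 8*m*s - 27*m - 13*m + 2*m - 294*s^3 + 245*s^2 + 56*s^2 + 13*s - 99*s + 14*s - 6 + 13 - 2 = -18*m^3 + m^2*(51 - 186*s) + m*(-462*s^2 + 328*s - 38) - 294*s^3 + 301*s^2 - 72*s + 5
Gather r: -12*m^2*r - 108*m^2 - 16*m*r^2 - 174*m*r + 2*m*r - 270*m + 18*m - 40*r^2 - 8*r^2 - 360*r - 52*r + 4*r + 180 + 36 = -108*m^2 - 252*m + r^2*(-16*m - 48) + r*(-12*m^2 - 172*m - 408) + 216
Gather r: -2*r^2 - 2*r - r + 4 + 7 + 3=-2*r^2 - 3*r + 14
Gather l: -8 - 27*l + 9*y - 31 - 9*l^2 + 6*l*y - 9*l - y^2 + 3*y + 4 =-9*l^2 + l*(6*y - 36) - y^2 + 12*y - 35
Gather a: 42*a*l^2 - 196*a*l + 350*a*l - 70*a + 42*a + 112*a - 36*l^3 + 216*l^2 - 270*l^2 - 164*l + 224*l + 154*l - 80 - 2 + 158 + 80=a*(42*l^2 + 154*l + 84) - 36*l^3 - 54*l^2 + 214*l + 156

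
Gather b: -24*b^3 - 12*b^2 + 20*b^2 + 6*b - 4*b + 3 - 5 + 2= -24*b^3 + 8*b^2 + 2*b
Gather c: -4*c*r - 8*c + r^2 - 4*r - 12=c*(-4*r - 8) + r^2 - 4*r - 12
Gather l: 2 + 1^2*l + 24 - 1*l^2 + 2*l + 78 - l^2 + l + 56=-2*l^2 + 4*l + 160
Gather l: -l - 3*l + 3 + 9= 12 - 4*l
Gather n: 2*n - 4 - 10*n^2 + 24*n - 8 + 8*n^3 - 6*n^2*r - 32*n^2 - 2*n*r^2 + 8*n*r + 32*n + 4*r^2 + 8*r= 8*n^3 + n^2*(-6*r - 42) + n*(-2*r^2 + 8*r + 58) + 4*r^2 + 8*r - 12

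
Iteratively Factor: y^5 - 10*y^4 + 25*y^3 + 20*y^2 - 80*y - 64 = (y - 4)*(y^4 - 6*y^3 + y^2 + 24*y + 16) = (y - 4)*(y + 1)*(y^3 - 7*y^2 + 8*y + 16) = (y - 4)^2*(y + 1)*(y^2 - 3*y - 4) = (y - 4)^3*(y + 1)*(y + 1)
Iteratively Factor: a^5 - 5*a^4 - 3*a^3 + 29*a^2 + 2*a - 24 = (a + 1)*(a^4 - 6*a^3 + 3*a^2 + 26*a - 24) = (a + 1)*(a + 2)*(a^3 - 8*a^2 + 19*a - 12) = (a - 1)*(a + 1)*(a + 2)*(a^2 - 7*a + 12) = (a - 3)*(a - 1)*(a + 1)*(a + 2)*(a - 4)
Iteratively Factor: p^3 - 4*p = (p)*(p^2 - 4) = p*(p + 2)*(p - 2)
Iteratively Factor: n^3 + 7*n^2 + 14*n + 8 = (n + 4)*(n^2 + 3*n + 2) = (n + 1)*(n + 4)*(n + 2)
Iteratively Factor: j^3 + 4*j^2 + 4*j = (j + 2)*(j^2 + 2*j) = j*(j + 2)*(j + 2)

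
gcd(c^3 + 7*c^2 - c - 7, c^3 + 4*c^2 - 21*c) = c + 7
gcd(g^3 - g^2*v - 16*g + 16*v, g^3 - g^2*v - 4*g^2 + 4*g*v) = -g^2 + g*v + 4*g - 4*v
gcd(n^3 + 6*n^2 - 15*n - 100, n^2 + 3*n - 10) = n + 5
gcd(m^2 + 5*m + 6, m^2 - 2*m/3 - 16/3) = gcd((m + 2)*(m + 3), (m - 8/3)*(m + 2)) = m + 2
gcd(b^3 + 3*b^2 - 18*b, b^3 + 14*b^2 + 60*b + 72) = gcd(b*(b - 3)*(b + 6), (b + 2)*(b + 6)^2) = b + 6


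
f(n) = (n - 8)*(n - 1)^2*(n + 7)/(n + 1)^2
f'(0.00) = 223.00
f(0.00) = -56.00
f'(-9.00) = -27.03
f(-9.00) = 53.12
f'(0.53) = 29.53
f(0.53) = -5.31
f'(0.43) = 43.83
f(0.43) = -8.94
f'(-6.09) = -28.33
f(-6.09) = -24.88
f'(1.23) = -4.61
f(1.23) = -0.59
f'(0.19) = 107.68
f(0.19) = -26.02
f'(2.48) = -6.63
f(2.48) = -9.46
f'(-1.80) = -1171.10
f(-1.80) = -624.26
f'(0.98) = 0.58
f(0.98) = -0.01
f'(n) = (n - 8)*(n - 1)^2/(n + 1)^2 - 2*(n - 8)*(n - 1)^2*(n + 7)/(n + 1)^3 + (n - 8)*(n + 7)*(2*n - 2)/(n + 1)^2 + (n - 1)^2*(n + 7)/(n + 1)^2 = (2*n^4 + n^3 - 9*n^2 - 217*n + 223)/(n^3 + 3*n^2 + 3*n + 1)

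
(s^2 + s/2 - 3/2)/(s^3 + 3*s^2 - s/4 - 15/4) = 2/(2*s + 5)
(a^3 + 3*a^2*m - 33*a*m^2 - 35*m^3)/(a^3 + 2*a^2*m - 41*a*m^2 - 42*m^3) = (a - 5*m)/(a - 6*m)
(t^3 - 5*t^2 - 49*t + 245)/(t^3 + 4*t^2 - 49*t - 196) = (t - 5)/(t + 4)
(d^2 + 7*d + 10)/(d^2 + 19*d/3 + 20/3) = 3*(d + 2)/(3*d + 4)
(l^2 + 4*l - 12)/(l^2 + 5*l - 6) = (l - 2)/(l - 1)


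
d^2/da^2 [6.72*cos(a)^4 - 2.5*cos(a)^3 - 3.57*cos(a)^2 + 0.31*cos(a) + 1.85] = -107.52*cos(a)^4 + 22.5*cos(a)^3 + 94.92*cos(a)^2 - 15.31*cos(a) - 7.14000000000001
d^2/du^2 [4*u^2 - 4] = 8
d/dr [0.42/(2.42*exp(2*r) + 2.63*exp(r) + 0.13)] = (-2.0328*exp(r) - 1.1046)*exp(r)/(2.42*exp(2*r) + 2.63*exp(r) + 0.13)^2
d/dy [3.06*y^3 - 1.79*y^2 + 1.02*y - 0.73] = 9.18*y^2 - 3.58*y + 1.02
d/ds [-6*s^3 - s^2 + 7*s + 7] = -18*s^2 - 2*s + 7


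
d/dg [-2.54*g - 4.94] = -2.54000000000000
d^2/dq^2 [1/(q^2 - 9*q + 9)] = 2*(-q^2 + 9*q + (2*q - 9)^2 - 9)/(q^2 - 9*q + 9)^3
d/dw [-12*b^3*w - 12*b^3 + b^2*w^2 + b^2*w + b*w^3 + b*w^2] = b*(-12*b^2 + 2*b*w + b + 3*w^2 + 2*w)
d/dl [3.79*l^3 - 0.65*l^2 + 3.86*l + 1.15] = 11.37*l^2 - 1.3*l + 3.86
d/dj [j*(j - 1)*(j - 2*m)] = 3*j^2 - 4*j*m - 2*j + 2*m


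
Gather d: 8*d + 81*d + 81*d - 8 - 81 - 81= 170*d - 170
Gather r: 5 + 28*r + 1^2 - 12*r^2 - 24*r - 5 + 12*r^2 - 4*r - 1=0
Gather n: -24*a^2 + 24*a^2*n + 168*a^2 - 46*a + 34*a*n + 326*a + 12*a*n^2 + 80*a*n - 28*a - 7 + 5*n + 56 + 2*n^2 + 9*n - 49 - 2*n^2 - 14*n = 144*a^2 + 12*a*n^2 + 252*a + n*(24*a^2 + 114*a)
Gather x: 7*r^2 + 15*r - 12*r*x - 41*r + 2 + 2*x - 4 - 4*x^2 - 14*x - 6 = 7*r^2 - 26*r - 4*x^2 + x*(-12*r - 12) - 8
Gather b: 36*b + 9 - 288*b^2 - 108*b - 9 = -288*b^2 - 72*b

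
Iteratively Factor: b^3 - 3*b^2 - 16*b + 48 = (b - 3)*(b^2 - 16) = (b - 4)*(b - 3)*(b + 4)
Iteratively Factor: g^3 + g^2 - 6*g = (g - 2)*(g^2 + 3*g) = (g - 2)*(g + 3)*(g)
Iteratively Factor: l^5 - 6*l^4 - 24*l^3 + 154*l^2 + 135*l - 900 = (l - 3)*(l^4 - 3*l^3 - 33*l^2 + 55*l + 300) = (l - 5)*(l - 3)*(l^3 + 2*l^2 - 23*l - 60) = (l - 5)*(l - 3)*(l + 3)*(l^2 - l - 20) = (l - 5)^2*(l - 3)*(l + 3)*(l + 4)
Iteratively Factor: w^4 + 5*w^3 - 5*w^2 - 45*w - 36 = (w + 1)*(w^3 + 4*w^2 - 9*w - 36) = (w + 1)*(w + 4)*(w^2 - 9) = (w + 1)*(w + 3)*(w + 4)*(w - 3)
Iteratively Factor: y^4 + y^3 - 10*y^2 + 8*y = (y)*(y^3 + y^2 - 10*y + 8) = y*(y - 1)*(y^2 + 2*y - 8) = y*(y - 1)*(y + 4)*(y - 2)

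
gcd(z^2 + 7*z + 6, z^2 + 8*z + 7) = z + 1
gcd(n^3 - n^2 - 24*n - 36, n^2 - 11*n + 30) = n - 6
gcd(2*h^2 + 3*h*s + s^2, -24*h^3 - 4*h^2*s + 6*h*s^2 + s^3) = 2*h + s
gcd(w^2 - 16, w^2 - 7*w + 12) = w - 4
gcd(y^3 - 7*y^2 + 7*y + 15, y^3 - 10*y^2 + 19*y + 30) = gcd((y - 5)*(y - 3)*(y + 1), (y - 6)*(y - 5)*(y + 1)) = y^2 - 4*y - 5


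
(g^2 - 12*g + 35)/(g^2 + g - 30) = (g - 7)/(g + 6)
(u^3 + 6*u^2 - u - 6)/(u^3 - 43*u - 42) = (u - 1)/(u - 7)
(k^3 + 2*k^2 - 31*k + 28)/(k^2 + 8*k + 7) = (k^2 - 5*k + 4)/(k + 1)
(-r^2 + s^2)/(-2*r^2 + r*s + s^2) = (r + s)/(2*r + s)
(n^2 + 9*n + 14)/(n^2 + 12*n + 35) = (n + 2)/(n + 5)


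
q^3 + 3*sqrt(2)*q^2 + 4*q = q*(q + sqrt(2))*(q + 2*sqrt(2))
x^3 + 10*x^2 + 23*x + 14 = (x + 1)*(x + 2)*(x + 7)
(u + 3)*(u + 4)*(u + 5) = u^3 + 12*u^2 + 47*u + 60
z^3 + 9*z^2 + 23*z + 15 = (z + 1)*(z + 3)*(z + 5)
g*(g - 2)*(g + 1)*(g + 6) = g^4 + 5*g^3 - 8*g^2 - 12*g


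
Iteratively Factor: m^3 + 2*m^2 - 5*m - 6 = (m + 1)*(m^2 + m - 6) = (m - 2)*(m + 1)*(m + 3)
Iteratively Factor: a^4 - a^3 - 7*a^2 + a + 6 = (a - 3)*(a^3 + 2*a^2 - a - 2) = (a - 3)*(a + 2)*(a^2 - 1) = (a - 3)*(a + 1)*(a + 2)*(a - 1)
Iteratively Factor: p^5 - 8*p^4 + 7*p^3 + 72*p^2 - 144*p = (p - 4)*(p^4 - 4*p^3 - 9*p^2 + 36*p) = (p - 4)*(p + 3)*(p^3 - 7*p^2 + 12*p) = (p - 4)*(p - 3)*(p + 3)*(p^2 - 4*p) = (p - 4)^2*(p - 3)*(p + 3)*(p)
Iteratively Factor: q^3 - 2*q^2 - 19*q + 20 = (q - 5)*(q^2 + 3*q - 4) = (q - 5)*(q + 4)*(q - 1)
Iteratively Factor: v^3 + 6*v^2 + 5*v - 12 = (v + 4)*(v^2 + 2*v - 3) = (v + 3)*(v + 4)*(v - 1)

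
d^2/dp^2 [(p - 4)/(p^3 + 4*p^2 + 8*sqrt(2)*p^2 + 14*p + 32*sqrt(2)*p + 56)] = 2*((p - 4)*(3*p^2 + 8*p + 16*sqrt(2)*p + 14 + 32*sqrt(2))^2 - (3*p^2 + 8*p + 16*sqrt(2)*p + (p - 4)*(3*p + 4 + 8*sqrt(2)) + 14 + 32*sqrt(2))*(p^3 + 4*p^2 + 8*sqrt(2)*p^2 + 14*p + 32*sqrt(2)*p + 56))/(p^3 + 4*p^2 + 8*sqrt(2)*p^2 + 14*p + 32*sqrt(2)*p + 56)^3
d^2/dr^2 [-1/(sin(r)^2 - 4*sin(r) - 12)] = 2*(2*sin(r)^4 - 6*sin(r)^3 + 29*sin(r)^2 - 12*sin(r) - 28)/((sin(r) - 6)^3*(sin(r) + 2)^3)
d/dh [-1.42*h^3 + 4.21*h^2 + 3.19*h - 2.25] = -4.26*h^2 + 8.42*h + 3.19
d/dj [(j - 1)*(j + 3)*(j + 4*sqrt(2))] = 3*j^2 + 4*j + 8*sqrt(2)*j - 3 + 8*sqrt(2)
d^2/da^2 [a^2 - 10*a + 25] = 2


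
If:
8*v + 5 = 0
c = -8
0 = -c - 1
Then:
No Solution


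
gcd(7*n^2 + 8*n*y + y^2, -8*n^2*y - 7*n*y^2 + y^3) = n + y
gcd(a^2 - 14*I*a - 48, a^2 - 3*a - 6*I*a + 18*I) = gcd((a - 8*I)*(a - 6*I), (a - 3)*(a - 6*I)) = a - 6*I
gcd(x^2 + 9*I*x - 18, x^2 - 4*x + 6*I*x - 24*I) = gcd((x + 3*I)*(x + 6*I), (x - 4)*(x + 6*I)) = x + 6*I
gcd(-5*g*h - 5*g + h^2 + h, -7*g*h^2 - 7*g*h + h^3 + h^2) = h + 1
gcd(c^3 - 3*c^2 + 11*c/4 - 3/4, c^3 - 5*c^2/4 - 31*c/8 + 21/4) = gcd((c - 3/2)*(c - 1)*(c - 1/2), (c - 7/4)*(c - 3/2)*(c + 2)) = c - 3/2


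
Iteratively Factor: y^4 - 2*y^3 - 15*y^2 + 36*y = (y - 3)*(y^3 + y^2 - 12*y) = (y - 3)^2*(y^2 + 4*y) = (y - 3)^2*(y + 4)*(y)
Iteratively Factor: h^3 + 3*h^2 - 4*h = (h + 4)*(h^2 - h) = h*(h + 4)*(h - 1)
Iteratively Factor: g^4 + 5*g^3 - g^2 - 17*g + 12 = (g + 3)*(g^3 + 2*g^2 - 7*g + 4) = (g - 1)*(g + 3)*(g^2 + 3*g - 4) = (g - 1)*(g + 3)*(g + 4)*(g - 1)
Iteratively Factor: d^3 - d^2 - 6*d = (d + 2)*(d^2 - 3*d) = (d - 3)*(d + 2)*(d)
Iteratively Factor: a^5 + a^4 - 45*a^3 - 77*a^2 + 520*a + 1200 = (a - 5)*(a^4 + 6*a^3 - 15*a^2 - 152*a - 240) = (a - 5)*(a + 4)*(a^3 + 2*a^2 - 23*a - 60) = (a - 5)*(a + 3)*(a + 4)*(a^2 - a - 20) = (a - 5)^2*(a + 3)*(a + 4)*(a + 4)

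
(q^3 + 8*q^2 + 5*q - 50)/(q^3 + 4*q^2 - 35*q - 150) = (q - 2)/(q - 6)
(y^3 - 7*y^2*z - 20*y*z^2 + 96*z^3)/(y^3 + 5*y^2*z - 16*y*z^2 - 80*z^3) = (y^2 - 11*y*z + 24*z^2)/(y^2 + y*z - 20*z^2)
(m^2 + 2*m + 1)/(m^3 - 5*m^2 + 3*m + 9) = (m + 1)/(m^2 - 6*m + 9)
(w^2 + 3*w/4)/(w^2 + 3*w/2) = (4*w + 3)/(2*(2*w + 3))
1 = 1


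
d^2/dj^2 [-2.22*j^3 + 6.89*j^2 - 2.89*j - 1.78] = 13.78 - 13.32*j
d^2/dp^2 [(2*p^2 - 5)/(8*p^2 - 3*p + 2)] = 2*(48*p^3 - 1056*p^2 + 360*p + 43)/(512*p^6 - 576*p^5 + 600*p^4 - 315*p^3 + 150*p^2 - 36*p + 8)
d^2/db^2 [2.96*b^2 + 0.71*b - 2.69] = 5.92000000000000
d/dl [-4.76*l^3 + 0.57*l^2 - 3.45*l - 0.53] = -14.28*l^2 + 1.14*l - 3.45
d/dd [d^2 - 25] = 2*d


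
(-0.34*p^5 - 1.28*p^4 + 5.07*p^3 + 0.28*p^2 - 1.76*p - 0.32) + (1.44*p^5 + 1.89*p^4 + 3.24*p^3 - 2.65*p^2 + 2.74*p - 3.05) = 1.1*p^5 + 0.61*p^4 + 8.31*p^3 - 2.37*p^2 + 0.98*p - 3.37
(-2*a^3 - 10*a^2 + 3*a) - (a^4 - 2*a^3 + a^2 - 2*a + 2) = -a^4 - 11*a^2 + 5*a - 2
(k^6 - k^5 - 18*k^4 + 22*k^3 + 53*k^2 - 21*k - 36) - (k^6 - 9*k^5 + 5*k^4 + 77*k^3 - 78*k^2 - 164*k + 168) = 8*k^5 - 23*k^4 - 55*k^3 + 131*k^2 + 143*k - 204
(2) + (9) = 11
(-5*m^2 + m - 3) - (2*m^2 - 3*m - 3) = -7*m^2 + 4*m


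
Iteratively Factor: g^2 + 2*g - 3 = (g - 1)*(g + 3)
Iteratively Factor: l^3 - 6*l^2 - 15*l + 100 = (l + 4)*(l^2 - 10*l + 25) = (l - 5)*(l + 4)*(l - 5)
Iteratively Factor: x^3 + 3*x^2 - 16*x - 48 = (x + 3)*(x^2 - 16) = (x + 3)*(x + 4)*(x - 4)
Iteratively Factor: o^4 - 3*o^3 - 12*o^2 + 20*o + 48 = (o - 4)*(o^3 + o^2 - 8*o - 12) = (o - 4)*(o + 2)*(o^2 - o - 6) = (o - 4)*(o + 2)^2*(o - 3)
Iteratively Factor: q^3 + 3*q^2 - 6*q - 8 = (q + 4)*(q^2 - q - 2) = (q - 2)*(q + 4)*(q + 1)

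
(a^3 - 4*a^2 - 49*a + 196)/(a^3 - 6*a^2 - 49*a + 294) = (a - 4)/(a - 6)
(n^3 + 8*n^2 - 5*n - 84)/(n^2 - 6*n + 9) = (n^2 + 11*n + 28)/(n - 3)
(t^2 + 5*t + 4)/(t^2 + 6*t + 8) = (t + 1)/(t + 2)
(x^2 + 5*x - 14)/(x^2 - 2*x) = (x + 7)/x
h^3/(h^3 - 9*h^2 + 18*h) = h^2/(h^2 - 9*h + 18)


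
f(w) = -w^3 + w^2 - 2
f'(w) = -3*w^2 + 2*w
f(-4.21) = 90.34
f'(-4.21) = -61.59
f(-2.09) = 11.50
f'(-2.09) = -17.28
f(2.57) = -12.37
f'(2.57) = -14.67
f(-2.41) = 17.81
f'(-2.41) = -22.24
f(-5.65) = 210.28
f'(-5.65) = -107.07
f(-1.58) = 4.44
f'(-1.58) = -10.65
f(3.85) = -44.24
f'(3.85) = -36.77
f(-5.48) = 192.60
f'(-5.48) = -101.05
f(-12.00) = 1870.00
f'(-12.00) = -456.00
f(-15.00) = 3598.00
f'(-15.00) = -705.00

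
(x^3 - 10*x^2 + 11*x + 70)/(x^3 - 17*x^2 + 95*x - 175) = (x + 2)/(x - 5)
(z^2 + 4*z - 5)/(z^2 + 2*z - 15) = (z - 1)/(z - 3)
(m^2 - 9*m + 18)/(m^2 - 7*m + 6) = (m - 3)/(m - 1)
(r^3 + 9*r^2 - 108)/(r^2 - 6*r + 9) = (r^2 + 12*r + 36)/(r - 3)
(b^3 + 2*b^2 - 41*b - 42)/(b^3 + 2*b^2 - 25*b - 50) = (b^3 + 2*b^2 - 41*b - 42)/(b^3 + 2*b^2 - 25*b - 50)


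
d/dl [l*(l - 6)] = 2*l - 6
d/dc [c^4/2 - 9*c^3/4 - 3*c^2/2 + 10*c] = 2*c^3 - 27*c^2/4 - 3*c + 10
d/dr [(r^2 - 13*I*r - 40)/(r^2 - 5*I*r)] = 8*I/r^2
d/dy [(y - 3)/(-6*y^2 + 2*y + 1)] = (6*y^2 - 36*y + 7)/(36*y^4 - 24*y^3 - 8*y^2 + 4*y + 1)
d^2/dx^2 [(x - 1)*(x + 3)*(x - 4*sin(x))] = 4*x^2*sin(x) + 8*x*sin(x) - 16*x*cos(x) + 6*x - 20*sin(x) - 16*cos(x) + 4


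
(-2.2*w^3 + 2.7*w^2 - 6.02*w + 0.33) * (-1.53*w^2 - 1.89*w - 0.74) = 3.366*w^5 + 0.0270000000000001*w^4 + 5.7356*w^3 + 8.8749*w^2 + 3.8311*w - 0.2442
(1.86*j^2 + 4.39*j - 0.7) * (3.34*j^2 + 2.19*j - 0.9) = 6.2124*j^4 + 18.736*j^3 + 5.6021*j^2 - 5.484*j + 0.63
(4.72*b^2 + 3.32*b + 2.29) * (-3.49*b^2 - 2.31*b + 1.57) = -16.4728*b^4 - 22.49*b^3 - 8.2509*b^2 - 0.0775000000000006*b + 3.5953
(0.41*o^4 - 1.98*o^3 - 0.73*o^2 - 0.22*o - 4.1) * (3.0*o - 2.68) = 1.23*o^5 - 7.0388*o^4 + 3.1164*o^3 + 1.2964*o^2 - 11.7104*o + 10.988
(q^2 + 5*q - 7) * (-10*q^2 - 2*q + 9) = -10*q^4 - 52*q^3 + 69*q^2 + 59*q - 63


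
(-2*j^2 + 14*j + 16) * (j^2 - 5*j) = -2*j^4 + 24*j^3 - 54*j^2 - 80*j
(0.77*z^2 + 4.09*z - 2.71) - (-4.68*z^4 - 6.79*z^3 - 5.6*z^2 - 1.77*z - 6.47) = 4.68*z^4 + 6.79*z^3 + 6.37*z^2 + 5.86*z + 3.76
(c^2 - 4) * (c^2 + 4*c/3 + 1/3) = c^4 + 4*c^3/3 - 11*c^2/3 - 16*c/3 - 4/3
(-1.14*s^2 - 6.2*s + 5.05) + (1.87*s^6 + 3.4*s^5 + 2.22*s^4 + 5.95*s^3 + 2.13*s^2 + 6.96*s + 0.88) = 1.87*s^6 + 3.4*s^5 + 2.22*s^4 + 5.95*s^3 + 0.99*s^2 + 0.76*s + 5.93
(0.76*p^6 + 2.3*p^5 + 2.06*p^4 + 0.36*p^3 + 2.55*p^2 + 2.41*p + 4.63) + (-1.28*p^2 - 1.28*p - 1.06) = 0.76*p^6 + 2.3*p^5 + 2.06*p^4 + 0.36*p^3 + 1.27*p^2 + 1.13*p + 3.57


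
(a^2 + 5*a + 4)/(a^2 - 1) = (a + 4)/(a - 1)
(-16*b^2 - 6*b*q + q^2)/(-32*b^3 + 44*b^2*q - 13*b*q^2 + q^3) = (2*b + q)/(4*b^2 - 5*b*q + q^2)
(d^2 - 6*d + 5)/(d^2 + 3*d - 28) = (d^2 - 6*d + 5)/(d^2 + 3*d - 28)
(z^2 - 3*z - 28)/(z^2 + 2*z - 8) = (z - 7)/(z - 2)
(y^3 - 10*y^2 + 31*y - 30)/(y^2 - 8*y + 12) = (y^2 - 8*y + 15)/(y - 6)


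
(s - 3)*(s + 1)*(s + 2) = s^3 - 7*s - 6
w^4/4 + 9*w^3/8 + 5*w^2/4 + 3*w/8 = w*(w/4 + 1/4)*(w + 1/2)*(w + 3)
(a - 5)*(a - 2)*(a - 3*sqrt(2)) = a^3 - 7*a^2 - 3*sqrt(2)*a^2 + 10*a + 21*sqrt(2)*a - 30*sqrt(2)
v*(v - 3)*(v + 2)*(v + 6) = v^4 + 5*v^3 - 12*v^2 - 36*v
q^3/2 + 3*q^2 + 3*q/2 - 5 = (q/2 + 1)*(q - 1)*(q + 5)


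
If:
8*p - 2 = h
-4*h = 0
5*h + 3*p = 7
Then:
No Solution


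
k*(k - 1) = k^2 - k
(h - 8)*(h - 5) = h^2 - 13*h + 40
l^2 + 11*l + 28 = (l + 4)*(l + 7)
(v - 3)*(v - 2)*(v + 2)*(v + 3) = v^4 - 13*v^2 + 36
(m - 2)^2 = m^2 - 4*m + 4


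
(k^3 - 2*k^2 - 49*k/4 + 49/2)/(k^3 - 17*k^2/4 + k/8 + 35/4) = 2*(2*k + 7)/(4*k + 5)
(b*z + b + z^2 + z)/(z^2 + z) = (b + z)/z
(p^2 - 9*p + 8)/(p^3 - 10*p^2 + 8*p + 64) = (p - 1)/(p^2 - 2*p - 8)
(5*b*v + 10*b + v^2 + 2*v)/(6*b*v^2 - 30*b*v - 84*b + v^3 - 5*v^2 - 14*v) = (5*b + v)/(6*b*v - 42*b + v^2 - 7*v)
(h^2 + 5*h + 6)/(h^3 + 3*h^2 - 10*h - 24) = (h + 3)/(h^2 + h - 12)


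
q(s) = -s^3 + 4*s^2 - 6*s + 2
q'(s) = -3*s^2 + 8*s - 6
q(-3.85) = 141.46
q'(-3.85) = -81.27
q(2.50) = -3.62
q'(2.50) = -4.75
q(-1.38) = 20.53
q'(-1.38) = -22.75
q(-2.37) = 52.00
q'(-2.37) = -41.81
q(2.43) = -3.31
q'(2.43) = -4.27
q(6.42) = -136.26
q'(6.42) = -78.29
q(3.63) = -14.90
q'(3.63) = -16.49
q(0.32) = 0.46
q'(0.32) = -3.75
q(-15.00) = 4367.00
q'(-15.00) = -801.00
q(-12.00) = 2378.00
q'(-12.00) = -534.00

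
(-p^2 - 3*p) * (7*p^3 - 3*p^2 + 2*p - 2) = -7*p^5 - 18*p^4 + 7*p^3 - 4*p^2 + 6*p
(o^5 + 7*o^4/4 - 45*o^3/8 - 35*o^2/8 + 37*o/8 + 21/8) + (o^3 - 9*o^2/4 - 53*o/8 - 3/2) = o^5 + 7*o^4/4 - 37*o^3/8 - 53*o^2/8 - 2*o + 9/8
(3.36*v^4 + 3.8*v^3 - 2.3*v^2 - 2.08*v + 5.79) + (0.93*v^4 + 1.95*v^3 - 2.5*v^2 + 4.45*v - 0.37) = 4.29*v^4 + 5.75*v^3 - 4.8*v^2 + 2.37*v + 5.42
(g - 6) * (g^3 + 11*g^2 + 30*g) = g^4 + 5*g^3 - 36*g^2 - 180*g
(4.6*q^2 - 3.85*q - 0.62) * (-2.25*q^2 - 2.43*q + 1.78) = -10.35*q^4 - 2.5155*q^3 + 18.9385*q^2 - 5.3464*q - 1.1036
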